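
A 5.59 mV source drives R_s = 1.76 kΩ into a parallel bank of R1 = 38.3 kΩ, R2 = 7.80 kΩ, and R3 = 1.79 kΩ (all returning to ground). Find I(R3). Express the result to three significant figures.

I ≈ 1.38 µA

Parallel bank: R_p = 1/(1/38.3 + 1/7.80 + 1/1.79) = 1.403 kΩ.
Node voltage V_A = V_supply · R_p/(R_s + R_p) = 5.59 × 0.4435 = 2.479 mV.
I(R3) = V_A / R3 = 2.479/1.79 = 1.385 µA.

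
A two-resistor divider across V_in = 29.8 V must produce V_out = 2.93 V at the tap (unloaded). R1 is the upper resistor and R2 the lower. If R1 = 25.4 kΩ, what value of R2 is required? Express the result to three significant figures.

R2 ≈ 2.77 kΩ

V_out/V_in = R2/(R1+R2) = 0.09832.
R2 = R1 · 0.09832/(1 − 0.09832) = 2.770 kΩ.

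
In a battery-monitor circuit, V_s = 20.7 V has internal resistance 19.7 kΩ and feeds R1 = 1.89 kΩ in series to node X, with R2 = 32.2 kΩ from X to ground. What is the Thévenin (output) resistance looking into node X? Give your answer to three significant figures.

R1' = 19.7 + 1.89 = 21.59 kΩ (source resistance + R1).
With V_s suppressed (replaced by a short), R_th = R1' ‖ R2 = (21.59 × 32.2)/(21.59 + 32.2) = 12.92 kΩ.

R_th ≈ 12.9 kΩ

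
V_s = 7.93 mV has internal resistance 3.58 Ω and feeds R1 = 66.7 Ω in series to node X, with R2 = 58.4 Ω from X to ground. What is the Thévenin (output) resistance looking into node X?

R_th ≈ 31.9 Ω

R1' = 3.58 + 66.7 = 70.28 Ω (source resistance + R1).
Zeroing V_s shorts the top of R1' to ground, so R_th = R1' ‖ R2 = 31.90 Ω.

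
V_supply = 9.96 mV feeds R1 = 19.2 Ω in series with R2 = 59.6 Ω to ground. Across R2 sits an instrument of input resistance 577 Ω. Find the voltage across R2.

V_out ≈ 7.35 mV

The load sits in parallel with R2, giving an effective lower resistance R2' = R2·R_L/(R2+R_L) = 54.02 Ω.
Now apply the divider: V_out = 9.96 × 0.7378 = 7.348 mV.
(Unloaded it would be 7.53 mV; the load pulls it down.)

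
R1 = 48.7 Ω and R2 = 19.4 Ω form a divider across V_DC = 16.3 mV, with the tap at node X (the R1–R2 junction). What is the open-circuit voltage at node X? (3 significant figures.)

V_th ≈ 4.64 mV

Open-circuit (no load on X): V_th = V_DC · R2/(R1 + R2) = 16.3 × 19.4/(48.70 + 19.4) = 4.643 mV.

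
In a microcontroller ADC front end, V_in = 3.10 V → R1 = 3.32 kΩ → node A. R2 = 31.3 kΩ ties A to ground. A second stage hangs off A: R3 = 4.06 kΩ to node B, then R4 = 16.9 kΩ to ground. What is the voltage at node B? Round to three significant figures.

V_B ≈ 1.98 V

Node A sees R2 in parallel with the series input of stage 2, R3 + R4 = 20.96 kΩ.
Effective lower resistance at A: R2 ‖ 20.96 = 12.55 kΩ.
So V_A = 3.10 × 0.7908 = 2.452 V.
V_B = V_A × 0.8063 = 1.977 V.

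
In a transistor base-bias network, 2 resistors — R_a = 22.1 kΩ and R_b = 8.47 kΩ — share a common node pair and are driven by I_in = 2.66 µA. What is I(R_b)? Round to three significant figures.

I ≈ 1.92 µA

With just two branches, the current splits inversely with resistance.
So I = 2.66 × 22.1/30.57 = 1.923 µA.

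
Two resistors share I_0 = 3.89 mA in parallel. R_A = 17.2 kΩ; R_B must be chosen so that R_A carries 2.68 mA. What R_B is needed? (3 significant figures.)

In a two-way split, I_A/I_0 = R_B/(R_A + R_B).
2.68/3.89 = R_B/(R_A + R_B) → R_B = R_A · (0.6889)/(1 − 0.6889) = 17.2 × 2.215 = 38.10 kΩ.

R_B ≈ 38.1 kΩ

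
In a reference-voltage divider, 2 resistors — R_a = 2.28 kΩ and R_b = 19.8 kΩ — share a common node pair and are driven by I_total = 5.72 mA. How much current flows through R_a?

For two parallel branches, I_k = I_total · (other R)/(sum of R).
I(R_a) = 5.72 × 19.8/(2.28 + 19.8) = 5.72 × 0.8967 = 5.129 mA.

I ≈ 5.13 mA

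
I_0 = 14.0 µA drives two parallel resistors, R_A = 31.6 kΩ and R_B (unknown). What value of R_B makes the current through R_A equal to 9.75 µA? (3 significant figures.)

R_B ≈ 72.5 kΩ

In a two-way split, I_A/I_0 = R_B/(R_A + R_B).
With f = 0.6964, R_B = R_A · f/(1−f) = 31.6 × 2.294 = 72.49 kΩ.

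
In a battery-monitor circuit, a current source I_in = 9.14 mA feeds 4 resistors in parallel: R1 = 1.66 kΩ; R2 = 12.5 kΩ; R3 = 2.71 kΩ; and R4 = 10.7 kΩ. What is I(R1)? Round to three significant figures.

Total conductance ΣG = 1/1.66 + 1/12.5 + 1/2.71 + 1/10.7 = 1.145 (units of 1/kΩ).
Current divider: I(R1) = I_in · G_k/ΣG = 9.14 × (0.6024/1.145) = 9.14 × 0.5262 = 4.809 mA.

I ≈ 4.81 mA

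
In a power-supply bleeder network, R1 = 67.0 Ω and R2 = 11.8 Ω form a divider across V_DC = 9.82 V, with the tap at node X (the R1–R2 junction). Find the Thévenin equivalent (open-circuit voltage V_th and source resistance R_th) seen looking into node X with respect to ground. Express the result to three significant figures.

V_th ≈ 1.47 V, R_th ≈ 10.0 Ω

Open-circuit (no load on X): V_th = V_DC · R2/(R1 + R2) = 9.82 × 11.8/(67.00 + 11.8) = 1.471 V.
With V_DC suppressed (replaced by a short), R_th = R1 ‖ R2 = (67.00 × 11.8)/(67.00 + 11.8) = 10.03 Ω.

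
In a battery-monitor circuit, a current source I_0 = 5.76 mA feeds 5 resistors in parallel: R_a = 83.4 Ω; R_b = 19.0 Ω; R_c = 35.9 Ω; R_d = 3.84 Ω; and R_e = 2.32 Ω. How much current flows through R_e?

I ≈ 3.17 mA

Total conductance ΣG = 1/83.4 + 1/19.0 + 1/35.9 + 1/3.84 + 1/2.32 = 0.7839 (units of 1/Ω).
R_e takes the fraction G_k/ΣG = 0.4310/0.7839 = 0.5498, so I = 5.76 × 0.5498 = 3.167 mA.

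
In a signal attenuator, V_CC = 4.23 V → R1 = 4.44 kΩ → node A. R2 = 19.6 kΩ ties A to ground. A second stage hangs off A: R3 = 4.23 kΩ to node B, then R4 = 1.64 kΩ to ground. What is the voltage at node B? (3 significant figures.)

Looking into the second stage from A: R3 + R4 = 5.870 kΩ appears in parallel with R2.
R2 ‖ (R3+R4) = 4.517 kΩ.
First divider: V_A = V_CC · 4.517/(4.44 + 4.517) = 2.133 V.
V_B = V_A × 0.2794 = 0.5960 V.

V_B ≈ 0.596 V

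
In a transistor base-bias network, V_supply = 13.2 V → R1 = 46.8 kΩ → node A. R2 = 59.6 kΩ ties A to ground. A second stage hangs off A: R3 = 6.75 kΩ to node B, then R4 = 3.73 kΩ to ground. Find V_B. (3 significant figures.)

V_B ≈ 0.752 V

Node A sees R2 in parallel with the series input of stage 2, R3 + R4 = 10.48 kΩ.
R2 ‖ (R3+R4) = 8.913 kΩ.
So V_A = 13.2 × 0.1600 = 2.112 V.
Stage 2 is unloaded, so V_B = V_A · R4/(R3+R4) = 2.112 × 3.73/10.48 = 0.7516 V.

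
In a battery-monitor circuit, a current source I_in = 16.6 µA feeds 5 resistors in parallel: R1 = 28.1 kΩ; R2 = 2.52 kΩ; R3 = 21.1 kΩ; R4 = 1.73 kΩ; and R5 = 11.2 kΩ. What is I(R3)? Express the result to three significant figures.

ΣG = 1/28.1 + 1/2.52 + 1/21.1 + 1/1.73 + 1/11.2 = 1.147.
R3 takes the fraction G_k/ΣG = 0.04739/1.147 = 0.04131, so I = 16.6 × 0.04131 = 0.6858 µA.

I ≈ 0.686 µA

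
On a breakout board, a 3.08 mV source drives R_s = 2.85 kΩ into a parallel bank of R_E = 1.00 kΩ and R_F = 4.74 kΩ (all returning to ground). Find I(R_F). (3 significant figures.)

I ≈ 0.146 µA

Parallel bank: R_p = 1/(1/1.00 + 1/4.74) = 0.8258 kΩ.
Node voltage V_A = V_DC · R_p/(R_s + R_p) = 3.08 × 0.2247 = 0.6919 mV.
I(R_F) = V_A / R_F = 0.6919/4.74 = 0.1460 µA.
(Equivalently: I_total = 0.8379 µA, then current-divider fraction G_k/ΣG = 0.1742.)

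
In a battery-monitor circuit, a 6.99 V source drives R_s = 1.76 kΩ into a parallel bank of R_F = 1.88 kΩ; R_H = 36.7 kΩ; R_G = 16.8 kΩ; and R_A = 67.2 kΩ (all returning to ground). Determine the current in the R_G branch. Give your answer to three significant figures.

Equivalent of the parallel group: R_p = 1.578 kΩ.
Node voltage V_A = V_in · R_p/(R_s + R_p) = 6.99 × 0.4728 = 3.305 V.
I(R_G) = V_A / R_G = 3.305/16.8 = 0.1967 mA.

I ≈ 0.197 mA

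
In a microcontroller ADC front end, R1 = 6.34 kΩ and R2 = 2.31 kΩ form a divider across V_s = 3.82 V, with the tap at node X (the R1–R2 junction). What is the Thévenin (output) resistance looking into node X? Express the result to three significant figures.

Zeroing V_s shorts the top of R1 to ground, so R_th = R1 ‖ R2 = 1.693 kΩ.

R_th ≈ 1.69 kΩ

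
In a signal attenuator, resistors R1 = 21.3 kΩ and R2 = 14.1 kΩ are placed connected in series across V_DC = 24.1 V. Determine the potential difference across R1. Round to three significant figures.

V ≈ 14.5 V

ΣR = 21.3 + 14.1 = 35.40 kΩ.
Voltage divider: V = V_DC · (21.30 / 35.40) = 24.1 × 0.6017 = 14.50 V.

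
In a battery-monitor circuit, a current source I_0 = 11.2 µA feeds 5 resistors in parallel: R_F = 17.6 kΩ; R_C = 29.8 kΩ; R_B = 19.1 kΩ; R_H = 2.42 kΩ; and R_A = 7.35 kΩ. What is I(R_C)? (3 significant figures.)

I ≈ 0.543 µA

ΣG = 1/17.6 + 1/29.8 + 1/19.1 + 1/2.42 + 1/7.35 = 0.6920.
By the current-divider rule, I = I_0 · G_k/ΣG = 11.2 × 0.04849 = 0.5431 µA.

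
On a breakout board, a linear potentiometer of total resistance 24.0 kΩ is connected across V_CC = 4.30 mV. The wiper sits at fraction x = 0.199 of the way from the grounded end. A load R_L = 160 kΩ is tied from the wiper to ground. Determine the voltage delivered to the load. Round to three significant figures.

V_out ≈ 0.836 mV

Lower segment x·R_p = 4.776 kΩ; upper segment (1−x)·R_p = 19.22 kΩ.
Lower segment in parallel with the load: 4.776 ‖ 160 = 4.638 kΩ.
Loaded-divider output: V_out = 4.30 × 0.1944 = 0.8357 mV.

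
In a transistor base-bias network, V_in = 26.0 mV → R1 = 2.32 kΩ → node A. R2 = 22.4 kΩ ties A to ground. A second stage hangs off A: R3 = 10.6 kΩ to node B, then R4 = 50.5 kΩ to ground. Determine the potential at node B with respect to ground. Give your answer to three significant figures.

V_B ≈ 18.8 mV

Looking into the second stage from A: R3 + R4 = 61.10 kΩ appears in parallel with R2.
R2 ‖ (R3+R4) = 16.39 kΩ.
First divider: V_A = V_in · 16.39/(2.32 + 16.39) = 22.78 mV.
Then the unloaded second divider: V_B = V_A × R4/(R3+R4) = 22.78 × 0.8265 = 18.82 mV.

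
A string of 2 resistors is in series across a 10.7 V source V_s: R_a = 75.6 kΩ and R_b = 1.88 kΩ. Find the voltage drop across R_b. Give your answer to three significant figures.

Total series resistance ΣR = 75.6 + 1.88 = 77.48 kΩ.
Voltage divider: V = V_s · (1.880 / 77.48) = 10.7 × 0.02426 = 0.2596 V.

V ≈ 0.260 V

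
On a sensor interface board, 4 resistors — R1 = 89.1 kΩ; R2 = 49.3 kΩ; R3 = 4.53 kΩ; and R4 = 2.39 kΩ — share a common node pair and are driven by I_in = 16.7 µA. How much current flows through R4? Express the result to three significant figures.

I ≈ 10.4 µA

ΣG = 1/89.1 + 1/49.3 + 1/4.53 + 1/2.39 = 0.6707.
R4 takes the fraction G_k/ΣG = 0.4184/0.6707 = 0.6239, so I = 16.7 × 0.6239 = 10.42 µA.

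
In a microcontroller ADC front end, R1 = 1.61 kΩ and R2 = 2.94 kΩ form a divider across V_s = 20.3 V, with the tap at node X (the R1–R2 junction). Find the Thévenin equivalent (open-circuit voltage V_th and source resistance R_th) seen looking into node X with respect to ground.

With X open, the divider is unloaded: V_th = 20.3 × 2.94/4.550 = 13.12 V.
Looking into X with the source shorted: R_th = R1·R2/(R1+R2) = 1.610 × 2.94/4.550 = 1.040 kΩ.

V_th ≈ 13.1 V, R_th ≈ 1.04 kΩ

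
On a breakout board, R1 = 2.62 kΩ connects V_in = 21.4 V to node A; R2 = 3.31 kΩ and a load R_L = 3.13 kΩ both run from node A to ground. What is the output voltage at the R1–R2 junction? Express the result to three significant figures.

First combine the lower leg with the load: R2 ‖ R_L = 1.609 kΩ.
Then V_out = V_in · R2'/(R1 + R2') = 21.4 × 1.609/4.229 = 8.141 V.
(Unloaded it would be 11.9 V; the load pulls it down.)

V_out ≈ 8.14 V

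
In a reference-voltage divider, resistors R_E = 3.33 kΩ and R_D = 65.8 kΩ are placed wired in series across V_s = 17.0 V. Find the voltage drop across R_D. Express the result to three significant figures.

V ≈ 16.2 V

Total series resistance ΣR = 3.33 + 65.8 = 69.13 kΩ.
V = V_s · R/ΣR = 17.0 × 0.9518 = 16.18 V.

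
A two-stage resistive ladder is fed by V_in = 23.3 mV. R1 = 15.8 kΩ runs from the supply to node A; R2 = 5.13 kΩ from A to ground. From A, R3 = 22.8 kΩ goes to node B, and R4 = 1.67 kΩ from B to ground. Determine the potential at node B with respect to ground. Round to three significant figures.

The second stage (R3 + R4 = 24.47 kΩ) loads node A in parallel with R2.
R2 ‖ (R3+R4) = 4.241 kΩ.
First divider: V_A = V_in · 4.241/(15.8 + 4.241) = 4.931 mV.
Stage 2 is unloaded, so V_B = V_A · R4/(R3+R4) = 4.931 × 1.67/24.47 = 0.3365 mV.

V_B ≈ 0.336 mV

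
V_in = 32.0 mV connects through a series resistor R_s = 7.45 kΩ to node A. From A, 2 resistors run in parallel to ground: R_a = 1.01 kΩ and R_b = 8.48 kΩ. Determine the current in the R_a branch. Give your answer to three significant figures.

Combine the parallel branches: R_p = (1/1.01 + 1/8.48)⁻¹ = 0.9025 kΩ.
Node voltage V_A = V_in · R_p/(R_s + R_p) = 32.0 × 0.1081 = 3.458 mV.
I(R_a) = V_A / R_a = 3.458/1.01 = 3.423 µA.
(Check via current divider: I_total = 3.831 µA; share G_k/ΣG = 0.8936 → same result.)

I ≈ 3.42 µA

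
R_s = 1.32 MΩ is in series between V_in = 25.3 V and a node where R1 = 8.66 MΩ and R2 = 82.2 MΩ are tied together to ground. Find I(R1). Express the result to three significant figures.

I ≈ 2.50 µA

Equivalent of the parallel group: R_p = 7.835 MΩ.
Node voltage V_A = V_in · R_p/(R_s + R_p) = 25.3 × 0.8558 = 21.65 V.
Branch current I = V_A/R1 = 21.65/8.66 = 2.500 µA.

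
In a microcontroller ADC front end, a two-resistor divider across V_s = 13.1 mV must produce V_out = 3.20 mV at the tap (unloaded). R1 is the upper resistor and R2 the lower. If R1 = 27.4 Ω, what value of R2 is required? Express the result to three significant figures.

R2 ≈ 8.86 Ω

The divider ratio is R2/(R1+R2) = 3.20/13.1 = 0.2443.
So R2 = R1 · V_out/(V_s − V_out) = 27.4 × 3.20/(13.1 − 3.20) = 27.4 × 0.3232 = 8.857 Ω.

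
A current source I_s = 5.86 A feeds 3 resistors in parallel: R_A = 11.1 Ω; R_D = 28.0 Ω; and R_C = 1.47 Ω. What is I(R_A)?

I ≈ 0.655 A

ΣG = 1/11.1 + 1/28.0 + 1/1.47 = 0.8061.
Current divider: I(R_A) = I_s · G_k/ΣG = 5.86 × (0.09009/0.8061) = 5.86 × 0.1118 = 0.6549 A.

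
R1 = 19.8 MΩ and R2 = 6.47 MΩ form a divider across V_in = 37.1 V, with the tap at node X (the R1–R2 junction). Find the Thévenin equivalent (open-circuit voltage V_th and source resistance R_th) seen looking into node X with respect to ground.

V_th ≈ 9.14 V, R_th ≈ 4.88 MΩ

With X open, the divider is unloaded: V_th = 37.1 × 6.47/26.27 = 9.137 V.
With V_in suppressed (replaced by a short), R_th = R1 ‖ R2 = (19.80 × 6.47)/(19.80 + 6.47) = 4.877 MΩ.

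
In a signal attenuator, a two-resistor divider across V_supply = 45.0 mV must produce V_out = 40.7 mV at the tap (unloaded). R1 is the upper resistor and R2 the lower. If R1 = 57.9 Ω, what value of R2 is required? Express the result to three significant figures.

V_out/V_supply = R2/(R1+R2) = 0.9044.
Rearranging, R2 = R1·k/(1−k) = 57.9 × 9.465 = 548.0 Ω.

R2 ≈ 548 Ω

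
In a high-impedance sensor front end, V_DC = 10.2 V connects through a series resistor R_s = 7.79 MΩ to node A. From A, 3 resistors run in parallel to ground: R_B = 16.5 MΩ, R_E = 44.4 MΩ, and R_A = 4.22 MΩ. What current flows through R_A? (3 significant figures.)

I ≈ 0.692 µA

Combine the parallel branches: R_p = (1/16.5 + 1/44.4 + 1/4.22)⁻¹ = 3.124 MΩ.
V_A by voltage divider: V_A = 10.2 × 3.124/(7.79 + 3.124) = 2.920 V.
Branch current I = V_A/R_A = 2.920/4.22 = 0.6919 µA.
(Equivalently: I_total = 0.9346 µA, then current-divider fraction G_k/ΣG = 0.7403.)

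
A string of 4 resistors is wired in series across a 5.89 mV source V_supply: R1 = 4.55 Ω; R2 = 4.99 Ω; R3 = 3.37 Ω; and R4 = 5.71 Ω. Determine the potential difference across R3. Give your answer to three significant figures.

Series total: ΣR = 4.55 + 4.99 + 3.37 + 5.71 = 18.62 Ω.
By the voltage-divider rule, V = 5.89 × 3.370/18.62 = 1.066 mV.

V ≈ 1.07 mV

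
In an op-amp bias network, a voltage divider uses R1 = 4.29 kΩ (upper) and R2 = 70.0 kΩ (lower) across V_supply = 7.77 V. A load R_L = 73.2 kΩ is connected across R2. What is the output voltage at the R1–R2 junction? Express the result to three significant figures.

First combine the lower leg with the load: R2 ‖ R_L = 35.78 kΩ.
Then V_out = V_supply · R2'/(R1 + R2') = 7.77 × 35.78/40.07 = 6.938 V.
(Unloaded it would be 7.32 V; the load pulls it down.)

V_out ≈ 6.94 V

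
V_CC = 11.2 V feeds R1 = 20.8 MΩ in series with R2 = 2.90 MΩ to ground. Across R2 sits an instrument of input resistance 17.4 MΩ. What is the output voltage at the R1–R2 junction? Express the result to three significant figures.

First combine the lower leg with the load: R2 ‖ R_L = 2.486 MΩ.
Now apply the divider: V_out = 11.2 × 0.1067 = 1.196 V.

V_out ≈ 1.20 V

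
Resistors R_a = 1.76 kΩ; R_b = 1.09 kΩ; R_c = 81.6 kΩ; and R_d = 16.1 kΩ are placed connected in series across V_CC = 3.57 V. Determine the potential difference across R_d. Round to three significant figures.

Total series resistance ΣR = 1.76 + 1.09 + 81.6 + 16.1 = 100.5 kΩ.
Voltage divider: V = V_CC · (16.10 / 100.5) = 3.57 × 0.1601 = 0.5716 V.

V ≈ 0.572 V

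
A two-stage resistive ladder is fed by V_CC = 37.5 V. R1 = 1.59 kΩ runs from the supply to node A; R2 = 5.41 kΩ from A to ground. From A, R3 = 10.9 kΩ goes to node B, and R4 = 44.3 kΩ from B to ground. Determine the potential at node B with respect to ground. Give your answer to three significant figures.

V_B ≈ 22.8 V

The second stage (R3 + R4 = 55.20 kΩ) loads node A in parallel with R2.
R2 ‖ (R3+R4) = 4.927 kΩ.
First divider: V_A = V_CC · 4.927/(1.59 + 4.927) = 28.35 V.
Then the unloaded second divider: V_B = V_A × R4/(R3+R4) = 28.35 × 0.8025 = 22.75 V.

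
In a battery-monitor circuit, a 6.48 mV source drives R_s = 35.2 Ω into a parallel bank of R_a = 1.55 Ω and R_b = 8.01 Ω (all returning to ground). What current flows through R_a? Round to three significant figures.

Combine the parallel branches: R_p = (1/1.55 + 1/8.01)⁻¹ = 1.299 Ω.
Node voltage V_A = V_s · R_p/(R_s + R_p) = 6.48 × 0.03558 = 0.2306 mV.
I(R_a) = V_A / R_a = 0.2306/1.55 = 0.1488 mA.

I ≈ 0.149 mA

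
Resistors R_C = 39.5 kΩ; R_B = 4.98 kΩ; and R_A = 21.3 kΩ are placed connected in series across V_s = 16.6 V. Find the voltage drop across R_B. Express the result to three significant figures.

ΣR = 39.5 + 4.98 + 21.3 = 65.78 kΩ.
Voltage divider: V = V_s · (4.980 / 65.78) = 16.6 × 0.07571 = 1.257 V.

V ≈ 1.26 V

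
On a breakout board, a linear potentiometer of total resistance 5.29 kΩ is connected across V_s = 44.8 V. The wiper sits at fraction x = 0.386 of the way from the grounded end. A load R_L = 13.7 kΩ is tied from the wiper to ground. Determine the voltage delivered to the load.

The pot divides into 3.248 kΩ above the wiper and 2.042 kΩ below.
Lower segment in parallel with the load: 2.042 ‖ 13.7 = 1.777 kΩ.
Then V_out = V_s · 1.777/(3.248 + 1.777) = 15.84 V.

V_out ≈ 15.8 V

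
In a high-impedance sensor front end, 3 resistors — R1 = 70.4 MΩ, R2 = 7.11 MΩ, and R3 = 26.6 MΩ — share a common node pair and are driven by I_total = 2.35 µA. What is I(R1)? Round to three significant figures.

Conductances: ΣG = 1/70.4 + 1/7.11 + 1/26.6 = 0.1924 (1/MΩ).
By the current-divider rule, I = I_total · G_k/ΣG = 2.35 × 0.07381 = 0.1735 µA.

I ≈ 0.173 µA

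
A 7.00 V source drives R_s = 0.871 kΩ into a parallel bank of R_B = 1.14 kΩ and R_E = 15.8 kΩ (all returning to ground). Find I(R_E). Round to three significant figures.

I ≈ 0.244 mA

Parallel bank: R_p = 1/(1/1.14 + 1/15.8) = 1.063 kΩ.
V_A by voltage divider: V_A = 7.00 × 1.063/(0.871 + 1.063) = 3.848 V.
I(R_E) = V_A / R_E = 3.848/15.8 = 0.2435 mA.
(Check via current divider: I_total = 3.619 mA; share G_k/ΣG = 0.06730 → same result.)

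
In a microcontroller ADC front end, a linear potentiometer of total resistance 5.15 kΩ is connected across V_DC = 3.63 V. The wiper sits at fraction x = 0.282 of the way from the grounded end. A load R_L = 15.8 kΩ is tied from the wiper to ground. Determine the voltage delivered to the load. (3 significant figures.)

The pot divides into 3.698 kΩ above the wiper and 1.452 kΩ below.
Lower segment in parallel with the load: 1.452 ‖ 15.8 = 1.330 kΩ.
V_out = 3.63 × 1.330/(3.698 + 1.330) = 0.9603 V.

V_out ≈ 0.960 V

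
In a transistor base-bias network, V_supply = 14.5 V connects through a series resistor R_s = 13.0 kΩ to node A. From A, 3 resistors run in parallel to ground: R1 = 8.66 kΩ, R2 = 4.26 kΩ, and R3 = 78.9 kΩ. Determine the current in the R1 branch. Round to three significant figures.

I ≈ 0.293 mA

Combine the parallel branches: R_p = (1/8.66 + 1/4.26 + 1/78.9)⁻¹ = 2.756 kΩ.
Node voltage V_A = V_supply · R_p/(R_s + R_p) = 14.5 × 0.1749 = 2.536 V.
Branch current I = V_A/R1 = 2.536/8.66 = 0.2928 mA.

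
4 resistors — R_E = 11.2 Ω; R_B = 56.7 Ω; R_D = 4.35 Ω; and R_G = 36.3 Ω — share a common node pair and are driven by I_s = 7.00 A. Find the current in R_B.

ΣG = 1/11.2 + 1/56.7 + 1/4.35 + 1/36.3 = 0.3644.
By the current-divider rule, I = I_s · G_k/ΣG = 7.00 × 0.04841 = 0.3388 A.

I ≈ 0.339 A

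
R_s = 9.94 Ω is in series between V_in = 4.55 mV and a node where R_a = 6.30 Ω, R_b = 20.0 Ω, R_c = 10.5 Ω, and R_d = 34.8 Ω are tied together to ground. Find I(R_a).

Parallel bank: R_p = 1/(1/6.30 + 1/20.0 + 1/10.5 + 1/34.8) = 3.006 Ω.
V_A by voltage divider: V_A = 4.55 × 3.006/(9.94 + 3.006) = 1.056 mV.
Branch current I = V_A/R_a = 1.056/6.30 = 0.1677 mA.

I ≈ 0.168 mA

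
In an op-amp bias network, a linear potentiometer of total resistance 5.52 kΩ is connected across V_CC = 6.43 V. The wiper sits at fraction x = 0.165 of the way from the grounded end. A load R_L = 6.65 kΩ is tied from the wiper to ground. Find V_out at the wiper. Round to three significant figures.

Split the track: R_lower = x·R_p = 0.9108 kΩ, R_upper = (1−x)·R_p = 4.609 kΩ.
Lower segment in parallel with the load: 0.9108 ‖ 6.65 = 0.8011 kΩ.
Then V_out = V_CC · 0.8011/(4.609 + 0.8011) = 0.9521 V.

V_out ≈ 0.952 V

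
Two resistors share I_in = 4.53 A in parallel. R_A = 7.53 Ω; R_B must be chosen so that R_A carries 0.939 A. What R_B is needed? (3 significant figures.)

R_B ≈ 1.97 Ω

Two-branch current divider: I_A = I_in · R_B/(R_A + R_B).
With f = 0.2073, R_B = R_A · f/(1−f) = 7.53 × 0.2615 = 1.969 Ω.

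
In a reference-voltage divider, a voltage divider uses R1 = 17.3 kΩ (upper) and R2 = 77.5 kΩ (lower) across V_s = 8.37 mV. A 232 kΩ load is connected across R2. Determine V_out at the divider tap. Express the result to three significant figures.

V_out ≈ 6.45 mV

R2 ‖ R_L = (77.5 × 232)/(77.5 + 232) = 58.09 kΩ.
Voltage divider with the loaded lower leg: V_out = 8.37 × 58.09/(17.3 + 58.09) = 8.37 × 0.7705 = 6.449 mV.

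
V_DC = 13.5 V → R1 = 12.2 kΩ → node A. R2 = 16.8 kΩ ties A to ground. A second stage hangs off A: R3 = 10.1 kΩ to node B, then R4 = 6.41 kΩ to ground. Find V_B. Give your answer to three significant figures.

The second stage (R3 + R4 = 16.51 kΩ) loads node A in parallel with R2.
Effective lower resistance at A: R2 ‖ 16.51 = 8.327 kΩ.
First divider: V_A = V_DC · 8.327/(12.2 + 8.327) = 5.476 V.
Stage 2 is unloaded, so V_B = V_A · R4/(R3+R4) = 5.476 × 6.41/16.51 = 2.126 V.

V_B ≈ 2.13 V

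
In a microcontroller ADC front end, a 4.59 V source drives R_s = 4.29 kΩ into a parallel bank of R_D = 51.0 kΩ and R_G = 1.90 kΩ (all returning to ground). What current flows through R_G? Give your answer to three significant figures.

Combine the parallel branches: R_p = (1/51.0 + 1/1.90)⁻¹ = 1.832 kΩ.
Node voltage V_A = V_in · R_p/(R_s + R_p) = 4.59 × 0.2992 = 1.373 V.
I(R_G) = V_A / R_G = 1.373/1.90 = 0.7229 mA.

I ≈ 0.723 mA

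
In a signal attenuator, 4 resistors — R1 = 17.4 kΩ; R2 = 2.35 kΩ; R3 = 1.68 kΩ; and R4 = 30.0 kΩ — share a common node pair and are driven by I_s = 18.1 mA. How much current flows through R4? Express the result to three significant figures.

Total conductance ΣG = 1/17.4 + 1/2.35 + 1/1.68 + 1/30.0 = 1.112 (units of 1/kΩ).
By the current-divider rule, I = I_s · G_k/ΣG = 18.1 × 0.02999 = 0.5428 mA.

I ≈ 0.543 mA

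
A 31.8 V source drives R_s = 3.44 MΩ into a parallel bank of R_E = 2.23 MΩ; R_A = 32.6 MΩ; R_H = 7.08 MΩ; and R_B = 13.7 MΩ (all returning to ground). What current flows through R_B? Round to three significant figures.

I ≈ 0.686 µA

Equivalent of the parallel group: R_p = 1.442 MΩ.
V_A by voltage divider: V_A = 31.8 × 1.442/(3.44 + 1.442) = 9.394 V.
I(R_B) = V_A / R_B = 9.394/13.7 = 0.6857 µA.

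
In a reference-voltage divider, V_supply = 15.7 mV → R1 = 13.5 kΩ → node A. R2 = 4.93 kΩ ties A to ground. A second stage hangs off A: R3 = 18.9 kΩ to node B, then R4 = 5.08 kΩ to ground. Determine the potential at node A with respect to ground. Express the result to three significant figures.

The second stage (R3 + R4 = 23.98 kΩ) loads node A in parallel with R2.
R2 ‖ (R3+R4) = 4.089 kΩ.
First divider: V_A = V_supply · 4.089/(13.5 + 4.089) = 3.650 mV.

V_A ≈ 3.65 mV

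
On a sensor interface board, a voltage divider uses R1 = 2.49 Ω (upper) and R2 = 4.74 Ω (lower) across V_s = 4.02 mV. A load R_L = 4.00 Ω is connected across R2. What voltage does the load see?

R2 ‖ R_L = (4.74 × 4.00)/(4.74 + 4.00) = 2.169 Ω.
Voltage divider with the loaded lower leg: V_out = 4.02 × 2.169/(2.49 + 2.169) = 4.02 × 0.4656 = 1.872 mV.

V_out ≈ 1.87 mV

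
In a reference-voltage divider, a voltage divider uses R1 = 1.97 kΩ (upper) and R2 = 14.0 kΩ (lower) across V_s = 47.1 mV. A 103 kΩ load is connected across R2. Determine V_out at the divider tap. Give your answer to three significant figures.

V_out ≈ 40.6 mV

R2 ‖ R_L = (14.0 × 103)/(14.0 + 103) = 12.32 kΩ.
Now apply the divider: V_out = 47.1 × 0.8622 = 40.61 mV.
(Unloaded it would be 41.3 mV; the load pulls it down.)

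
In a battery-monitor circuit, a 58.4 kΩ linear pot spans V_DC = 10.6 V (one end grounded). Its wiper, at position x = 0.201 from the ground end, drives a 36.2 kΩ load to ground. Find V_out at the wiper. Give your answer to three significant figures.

The pot divides into 46.66 kΩ above the wiper and 11.74 kΩ below.
(x·R_p) ‖ R_L = 8.864 kΩ.
Then V_out = V_DC · 8.864/(46.66 + 8.864) = 1.692 V.

V_out ≈ 1.69 V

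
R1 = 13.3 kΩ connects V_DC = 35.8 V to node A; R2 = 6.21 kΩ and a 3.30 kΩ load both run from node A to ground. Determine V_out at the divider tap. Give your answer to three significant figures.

V_out ≈ 4.99 V

The load sits in parallel with R2, giving an effective lower resistance R2' = R2·R_L/(R2+R_L) = 2.155 kΩ.
Now apply the divider: V_out = 35.8 × 0.1394 = 4.992 V.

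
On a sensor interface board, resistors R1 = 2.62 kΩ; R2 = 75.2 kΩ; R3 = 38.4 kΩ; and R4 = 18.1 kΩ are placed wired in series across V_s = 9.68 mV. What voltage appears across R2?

Total series resistance ΣR = 2.62 + 75.2 + 38.4 + 18.1 = 134.3 kΩ.
By the voltage-divider rule, V = 9.68 × 75.20/134.3 = 5.419 mV.

V ≈ 5.42 mV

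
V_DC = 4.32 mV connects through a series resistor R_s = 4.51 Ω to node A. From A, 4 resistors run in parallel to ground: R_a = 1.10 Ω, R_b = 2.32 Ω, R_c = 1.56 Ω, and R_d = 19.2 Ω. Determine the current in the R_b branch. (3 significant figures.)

Parallel bank: R_p = 1/(1/1.10 + 1/2.32 + 1/1.56 + 1/19.2) = 0.4918 Ω.
V_A by voltage divider: V_A = 4.32 × 0.4918/(4.51 + 0.4918) = 0.4248 mV.
I(R_b) = V_A / R_b = 0.4248/2.32 = 0.1831 mA.
(Equivalently: I_total = 0.8637 mA, then current-divider fraction G_k/ΣG = 0.2120.)

I ≈ 0.183 mA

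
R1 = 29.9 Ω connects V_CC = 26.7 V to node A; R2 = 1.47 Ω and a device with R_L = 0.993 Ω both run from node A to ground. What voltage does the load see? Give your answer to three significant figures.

The load sits in parallel with R2, giving an effective lower resistance R2' = R2·R_L/(R2+R_L) = 0.5927 Ω.
Then V_out = V_CC · R2'/(R1 + R2') = 26.7 × 0.5927/30.49 = 0.5189 V.

V_out ≈ 0.519 V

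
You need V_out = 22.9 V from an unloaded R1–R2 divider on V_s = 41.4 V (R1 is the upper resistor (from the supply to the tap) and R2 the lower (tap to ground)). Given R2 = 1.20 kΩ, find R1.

The divider ratio is R2/(R1+R2) = 22.9/41.4 = 0.5531.
Rearranging, R1 = R2·(1−k)/k = 1.20 × 0.8079 = 0.9694 kΩ.

R1 ≈ 0.969 kΩ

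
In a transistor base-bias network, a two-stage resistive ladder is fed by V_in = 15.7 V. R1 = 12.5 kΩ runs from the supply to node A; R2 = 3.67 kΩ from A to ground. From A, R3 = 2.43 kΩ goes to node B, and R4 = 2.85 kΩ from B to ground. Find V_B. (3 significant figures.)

The second stage (R3 + R4 = 5.280 kΩ) loads node A in parallel with R2.
Effective lower resistance at A: R2 ‖ 5.280 = 2.165 kΩ.
First divider: V_A = V_in · 2.165/(12.5 + 2.165) = 2.318 V.
Stage 2 is unloaded, so V_B = V_A · R4/(R3+R4) = 2.318 × 2.85/5.280 = 1.251 V.

V_B ≈ 1.25 V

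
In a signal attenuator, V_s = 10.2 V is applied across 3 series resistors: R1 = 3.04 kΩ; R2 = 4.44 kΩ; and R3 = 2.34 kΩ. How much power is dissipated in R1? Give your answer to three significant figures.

P ≈ 3.28 mW

The common current is I = 10.2/9.820 = 1.039 mA.
P = I²R = 1.079 × 3.04 = 3.280 mW.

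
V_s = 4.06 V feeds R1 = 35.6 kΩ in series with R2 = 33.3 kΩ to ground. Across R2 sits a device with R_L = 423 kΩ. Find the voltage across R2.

First combine the lower leg with the load: R2 ‖ R_L = 30.87 kΩ.
Then V_out = V_s · R2'/(R1 + R2') = 4.06 × 30.87/66.47 = 1.886 V.
(Unloaded it would be 1.96 V; the load pulls it down.)

V_out ≈ 1.89 V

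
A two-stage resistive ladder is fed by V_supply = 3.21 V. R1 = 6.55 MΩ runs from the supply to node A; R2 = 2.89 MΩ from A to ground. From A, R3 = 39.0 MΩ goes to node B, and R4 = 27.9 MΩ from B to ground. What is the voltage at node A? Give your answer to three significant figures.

Node A sees R2 in parallel with the series input of stage 2, R3 + R4 = 66.90 MΩ.
R2 ‖ (R3+R4) = 2.770 MΩ.
V_A = 3.21 × 2.770/(6.55 + 2.770) = 0.9541 V.

V_A ≈ 0.954 V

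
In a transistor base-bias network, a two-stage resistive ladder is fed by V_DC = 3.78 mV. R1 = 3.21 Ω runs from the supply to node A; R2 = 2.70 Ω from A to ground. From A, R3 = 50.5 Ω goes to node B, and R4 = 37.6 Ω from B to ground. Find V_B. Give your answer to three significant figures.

The second stage (R3 + R4 = 88.10 Ω) loads node A in parallel with R2.
Effective lower resistance at A: R2 ‖ 88.10 = 2.620 Ω.
So V_A = 3.78 × 0.4494 = 1.699 mV.
Stage 2 is unloaded, so V_B = V_A · R4/(R3+R4) = 1.699 × 37.6/88.10 = 0.7250 mV.

V_B ≈ 0.725 mV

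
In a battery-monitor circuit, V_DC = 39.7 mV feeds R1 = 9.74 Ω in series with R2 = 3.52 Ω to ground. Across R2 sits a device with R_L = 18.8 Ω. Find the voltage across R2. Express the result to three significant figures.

First combine the lower leg with the load: R2 ‖ R_L = 2.965 Ω.
Voltage divider with the loaded lower leg: V_out = 39.7 × 2.965/(9.74 + 2.965) = 39.7 × 0.2334 = 9.265 mV.

V_out ≈ 9.26 mV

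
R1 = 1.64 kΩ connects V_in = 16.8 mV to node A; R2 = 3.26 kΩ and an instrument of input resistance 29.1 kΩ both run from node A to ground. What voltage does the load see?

V_out ≈ 10.8 mV

First combine the lower leg with the load: R2 ‖ R_L = 2.932 kΩ.
Now apply the divider: V_out = 16.8 × 0.6413 = 10.77 mV.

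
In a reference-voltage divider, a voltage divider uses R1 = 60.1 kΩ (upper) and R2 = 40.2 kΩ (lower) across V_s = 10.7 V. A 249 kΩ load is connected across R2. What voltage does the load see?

R2 ‖ R_L = (40.2 × 249)/(40.2 + 249) = 34.61 kΩ.
Now apply the divider: V_out = 10.7 × 0.3654 = 3.910 V.
(Unloaded it would be 4.29 V; the load pulls it down.)

V_out ≈ 3.91 V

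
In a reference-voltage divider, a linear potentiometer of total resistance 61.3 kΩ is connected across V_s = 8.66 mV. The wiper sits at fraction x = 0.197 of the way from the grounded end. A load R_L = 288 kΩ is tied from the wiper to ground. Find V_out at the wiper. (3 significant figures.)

Lower segment x·R_p = 12.08 kΩ; upper segment (1−x)·R_p = 49.22 kΩ.
R_L loads the lower segment: effective lower R = 11.59 kΩ.
Loaded-divider output: V_out = 8.66 × 0.1906 = 1.650 mV.
(Unloaded: V_out = x·V_s = 1.71 mV.)

V_out ≈ 1.65 mV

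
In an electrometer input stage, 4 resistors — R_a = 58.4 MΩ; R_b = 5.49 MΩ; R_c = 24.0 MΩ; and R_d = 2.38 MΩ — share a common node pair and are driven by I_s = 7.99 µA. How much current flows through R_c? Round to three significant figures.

Conductances: ΣG = 1/58.4 + 1/5.49 + 1/24.0 + 1/2.38 = 0.6611 (1/MΩ).
R_c takes the fraction G_k/ΣG = 0.04167/0.6611 = 0.06303, so I = 7.99 × 0.06303 = 0.5036 µA.

I ≈ 0.504 µA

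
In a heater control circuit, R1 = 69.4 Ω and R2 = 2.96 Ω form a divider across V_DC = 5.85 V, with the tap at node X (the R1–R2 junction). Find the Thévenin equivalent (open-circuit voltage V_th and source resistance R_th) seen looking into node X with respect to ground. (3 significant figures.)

Open-circuit (no load on X): V_th = V_DC · R2/(R1 + R2) = 5.85 × 2.96/(69.40 + 2.96) = 0.2393 V.
With V_DC suppressed (replaced by a short), R_th = R1 ‖ R2 = (69.40 × 2.96)/(69.40 + 2.96) = 2.839 Ω.

V_th ≈ 0.239 V, R_th ≈ 2.84 Ω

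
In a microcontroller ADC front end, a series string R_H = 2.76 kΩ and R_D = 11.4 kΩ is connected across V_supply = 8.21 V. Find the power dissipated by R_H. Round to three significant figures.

The common current is I = 8.21/14.16 = 0.5798 mA.
P = I²R = 0.3362 × 2.76 = 0.9278 mW.

P ≈ 0.928 mW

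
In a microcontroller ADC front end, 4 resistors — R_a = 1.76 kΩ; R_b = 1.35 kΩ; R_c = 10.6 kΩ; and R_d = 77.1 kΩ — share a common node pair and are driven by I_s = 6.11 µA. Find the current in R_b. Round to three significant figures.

I ≈ 3.20 µA

ΣG = 1/1.76 + 1/1.35 + 1/10.6 + 1/77.1 = 1.416.
Current divider: I(R_b) = I_s · G_k/ΣG = 6.11 × (0.7407/1.416) = 6.11 × 0.5230 = 3.196 µA.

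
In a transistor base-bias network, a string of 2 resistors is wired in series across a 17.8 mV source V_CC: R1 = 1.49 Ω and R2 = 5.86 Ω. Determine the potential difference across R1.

V ≈ 3.61 mV

Total series resistance ΣR = 1.49 + 5.86 = 7.350 Ω.
By the voltage-divider rule, V = 17.8 × 1.490/7.350 = 3.608 mV.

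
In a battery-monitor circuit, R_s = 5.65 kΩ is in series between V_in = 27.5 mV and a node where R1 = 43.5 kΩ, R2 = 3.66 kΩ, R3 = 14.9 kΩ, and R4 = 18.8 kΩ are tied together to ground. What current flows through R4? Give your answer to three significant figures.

Parallel bank: R_p = 1/(1/43.5 + 1/3.66 + 1/14.9 + 1/18.8) = 2.401 kΩ.
V_A by voltage divider: V_A = 27.5 × 2.401/(5.65 + 2.401) = 8.201 mV.
I(R4) = V_A / R4 = 8.201/18.8 = 0.4362 µA.
(Equivalently: I_total = 3.416 µA, then current-divider fraction G_k/ΣG = 0.1277.)

I ≈ 0.436 µA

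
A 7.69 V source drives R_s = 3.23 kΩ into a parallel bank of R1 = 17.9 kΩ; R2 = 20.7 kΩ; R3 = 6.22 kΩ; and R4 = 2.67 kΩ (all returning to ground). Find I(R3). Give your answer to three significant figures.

I ≈ 0.403 mA

Parallel bank: R_p = 1/(1/17.9 + 1/20.7 + 1/6.22 + 1/2.67) = 1.564 kΩ.
V_A = 7.69 × 1.564/4.794 = 2.509 V.
Branch current I = V_A/R3 = 2.509/6.22 = 0.4033 mA.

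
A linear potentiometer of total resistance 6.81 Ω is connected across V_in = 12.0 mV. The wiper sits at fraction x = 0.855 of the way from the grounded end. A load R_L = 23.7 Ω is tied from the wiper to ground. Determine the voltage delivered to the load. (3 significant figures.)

V_out ≈ 9.91 mV

Split the track: R_lower = x·R_p = 5.823 Ω, R_upper = (1−x)·R_p = 0.9875 Ω.
Lower segment in parallel with the load: 5.823 ‖ 23.7 = 4.674 Ω.
Loaded-divider output: V_out = 12.0 × 0.8256 = 9.907 mV.
(Unloaded: V_out = x·V_in = 10.3 mV.)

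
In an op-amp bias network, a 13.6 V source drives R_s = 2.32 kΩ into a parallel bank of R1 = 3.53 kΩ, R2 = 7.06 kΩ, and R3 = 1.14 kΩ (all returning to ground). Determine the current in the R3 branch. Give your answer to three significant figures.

I ≈ 2.97 mA

Combine the parallel branches: R_p = (1/3.53 + 1/7.06 + 1/1.14)⁻¹ = 0.7680 kΩ.
V_A by voltage divider: V_A = 13.6 × 0.7680/(2.32 + 0.7680) = 3.382 V.
I(R3) = V_A / R3 = 3.382/1.14 = 2.967 mA.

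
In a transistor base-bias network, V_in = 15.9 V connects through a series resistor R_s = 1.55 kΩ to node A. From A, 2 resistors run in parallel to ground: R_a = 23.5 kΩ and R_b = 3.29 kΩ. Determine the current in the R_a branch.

Combine the parallel branches: R_p = (1/23.5 + 1/3.29)⁻¹ = 2.886 kΩ.
V_A = 15.9 × 2.886/4.436 = 10.34 V.
I(R_a) = V_A / R_a = 10.34/23.5 = 0.4402 mA.

I ≈ 0.440 mA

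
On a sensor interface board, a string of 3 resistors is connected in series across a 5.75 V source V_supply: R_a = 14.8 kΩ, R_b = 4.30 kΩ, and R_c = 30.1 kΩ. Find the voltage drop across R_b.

Total series resistance ΣR = 14.8 + 4.30 + 30.1 = 49.20 kΩ.
V = V_supply · R/ΣR = 5.75 × 0.08740 = 0.5025 V.

V ≈ 0.503 V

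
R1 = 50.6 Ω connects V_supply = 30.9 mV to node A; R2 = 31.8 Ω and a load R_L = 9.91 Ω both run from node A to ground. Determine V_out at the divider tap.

First combine the lower leg with the load: R2 ‖ R_L = 7.555 Ω.
Voltage divider with the loaded lower leg: V_out = 30.9 × 7.555/(50.6 + 7.555) = 30.9 × 0.1299 = 4.014 mV.
(Unloaded it would be 11.9 mV; the load pulls it down.)

V_out ≈ 4.01 mV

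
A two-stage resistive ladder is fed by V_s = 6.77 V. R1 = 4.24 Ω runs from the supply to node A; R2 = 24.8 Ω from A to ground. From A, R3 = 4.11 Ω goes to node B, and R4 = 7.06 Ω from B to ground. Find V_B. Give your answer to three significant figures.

Looking into the second stage from A: R3 + R4 = 11.17 Ω appears in parallel with R2.
R2 ‖ (R3+R4) = 7.701 Ω.
V_A = 6.77 × 7.701/(4.24 + 7.701) = 4.366 V.
Stage 2 is unloaded, so V_B = V_A · R4/(R3+R4) = 4.366 × 7.06/11.17 = 2.760 V.

V_B ≈ 2.76 V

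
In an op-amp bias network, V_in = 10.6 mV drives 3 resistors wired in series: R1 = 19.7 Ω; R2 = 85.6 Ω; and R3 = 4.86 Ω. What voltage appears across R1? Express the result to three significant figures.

V ≈ 1.90 mV

ΣR = 19.7 + 85.6 + 4.86 = 110.2 Ω.
By the voltage-divider rule, V = 10.6 × 19.70/110.2 = 1.896 mV.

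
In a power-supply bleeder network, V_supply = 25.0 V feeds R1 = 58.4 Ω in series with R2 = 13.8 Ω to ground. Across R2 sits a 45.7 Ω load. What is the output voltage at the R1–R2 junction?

R2 ‖ R_L = (13.8 × 45.7)/(13.8 + 45.7) = 10.60 Ω.
Then V_out = V_supply · R2'/(R1 + R2') = 25.0 × 10.60/69.00 = 3.840 V.

V_out ≈ 3.84 V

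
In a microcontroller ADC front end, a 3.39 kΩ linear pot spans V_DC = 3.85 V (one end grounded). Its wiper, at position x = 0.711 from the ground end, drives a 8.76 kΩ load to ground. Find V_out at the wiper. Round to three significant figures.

V_out ≈ 2.54 V

Split the track: R_lower = x·R_p = 2.410 kΩ, R_upper = (1−x)·R_p = 0.9797 kΩ.
(x·R_p) ‖ R_L = 1.890 kΩ.
V_out = 3.85 × 1.890/(0.9797 + 1.890) = 2.536 V.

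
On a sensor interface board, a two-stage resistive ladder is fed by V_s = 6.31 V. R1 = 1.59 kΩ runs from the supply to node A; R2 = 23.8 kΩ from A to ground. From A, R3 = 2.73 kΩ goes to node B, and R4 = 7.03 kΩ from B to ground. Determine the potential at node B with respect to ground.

V_B ≈ 3.70 V

Node A sees R2 in parallel with the series input of stage 2, R3 + R4 = 9.760 kΩ.
Effective lower resistance at A: R2 ‖ 9.760 = 6.922 kΩ.
V_A = 6.31 × 6.922/(1.59 + 6.922) = 5.131 V.
V_B = V_A × 0.7203 = 3.696 V.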